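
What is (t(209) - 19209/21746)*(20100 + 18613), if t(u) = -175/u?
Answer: -302744602703/4544914 ≈ -66612.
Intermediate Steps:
(t(209) - 19209/21746)*(20100 + 18613) = (-175/209 - 19209/21746)*(20100 + 18613) = (-175*1/209 - 19209*1/21746)*38713 = (-175/209 - 19209/21746)*38713 = -7820231/4544914*38713 = -302744602703/4544914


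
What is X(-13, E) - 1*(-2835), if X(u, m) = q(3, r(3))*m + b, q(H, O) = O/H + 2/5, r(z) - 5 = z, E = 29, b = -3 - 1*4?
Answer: 43754/15 ≈ 2916.9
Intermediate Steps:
b = -7 (b = -3 - 4 = -7)
r(z) = 5 + z
q(H, O) = ⅖ + O/H (q(H, O) = O/H + 2*(⅕) = O/H + ⅖ = ⅖ + O/H)
X(u, m) = -7 + 46*m/15 (X(u, m) = (⅖ + (5 + 3)/3)*m - 7 = (⅖ + 8*(⅓))*m - 7 = (⅖ + 8/3)*m - 7 = 46*m/15 - 7 = -7 + 46*m/15)
X(-13, E) - 1*(-2835) = (-7 + (46/15)*29) - 1*(-2835) = (-7 + 1334/15) + 2835 = 1229/15 + 2835 = 43754/15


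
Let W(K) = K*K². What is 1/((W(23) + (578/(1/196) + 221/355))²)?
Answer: 126025/1983521744268516 ≈ 6.3536e-11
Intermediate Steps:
W(K) = K³
1/((W(23) + (578/(1/196) + 221/355))²) = 1/((23³ + (578/(1/196) + 221/355))²) = 1/((12167 + (578/(1/196) + 221*(1/355)))²) = 1/((12167 + (578*196 + 221/355))²) = 1/((12167 + (113288 + 221/355))²) = 1/((12167 + 40217461/355)²) = 1/((44536746/355)²) = 1/(1983521744268516/126025) = 126025/1983521744268516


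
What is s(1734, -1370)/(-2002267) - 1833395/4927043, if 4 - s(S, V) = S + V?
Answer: -3669172570985/9865255606481 ≈ -0.37193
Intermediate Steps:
s(S, V) = 4 - S - V (s(S, V) = 4 - (S + V) = 4 + (-S - V) = 4 - S - V)
s(1734, -1370)/(-2002267) - 1833395/4927043 = (4 - 1*1734 - 1*(-1370))/(-2002267) - 1833395/4927043 = (4 - 1734 + 1370)*(-1/2002267) - 1833395*1/4927043 = -360*(-1/2002267) - 1833395/4927043 = 360/2002267 - 1833395/4927043 = -3669172570985/9865255606481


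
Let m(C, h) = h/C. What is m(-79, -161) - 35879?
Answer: -2834280/79 ≈ -35877.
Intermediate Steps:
m(-79, -161) - 35879 = -161/(-79) - 35879 = -161*(-1/79) - 35879 = 161/79 - 35879 = -2834280/79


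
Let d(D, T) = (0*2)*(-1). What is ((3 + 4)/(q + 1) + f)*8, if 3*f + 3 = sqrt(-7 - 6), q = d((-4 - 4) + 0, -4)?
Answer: 48 + 8*I*sqrt(13)/3 ≈ 48.0 + 9.6148*I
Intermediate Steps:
d(D, T) = 0 (d(D, T) = 0*(-1) = 0)
q = 0
f = -1 + I*sqrt(13)/3 (f = -1 + sqrt(-7 - 6)/3 = -1 + sqrt(-13)/3 = -1 + (I*sqrt(13))/3 = -1 + I*sqrt(13)/3 ≈ -1.0 + 1.2019*I)
((3 + 4)/(q + 1) + f)*8 = ((3 + 4)/(0 + 1) + (-1 + I*sqrt(13)/3))*8 = (7/1 + (-1 + I*sqrt(13)/3))*8 = (7*1 + (-1 + I*sqrt(13)/3))*8 = (7 + (-1 + I*sqrt(13)/3))*8 = (6 + I*sqrt(13)/3)*8 = 48 + 8*I*sqrt(13)/3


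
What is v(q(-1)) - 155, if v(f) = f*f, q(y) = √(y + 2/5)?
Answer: -778/5 ≈ -155.60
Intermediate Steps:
q(y) = √(⅖ + y) (q(y) = √(y + 2*(⅕)) = √(y + ⅖) = √(⅖ + y))
v(f) = f²
v(q(-1)) - 155 = (√(10 + 25*(-1))/5)² - 155 = (√(10 - 25)/5)² - 155 = (√(-15)/5)² - 155 = ((I*√15)/5)² - 155 = (I*√15/5)² - 155 = -⅗ - 155 = -778/5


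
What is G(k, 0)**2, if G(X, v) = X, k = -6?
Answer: 36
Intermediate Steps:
G(k, 0)**2 = (-6)**2 = 36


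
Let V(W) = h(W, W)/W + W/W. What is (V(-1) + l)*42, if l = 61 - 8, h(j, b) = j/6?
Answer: 2275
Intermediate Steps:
h(j, b) = j/6 (h(j, b) = j*(⅙) = j/6)
V(W) = 7/6 (V(W) = (W/6)/W + W/W = ⅙ + 1 = 7/6)
l = 53
(V(-1) + l)*42 = (7/6 + 53)*42 = (325/6)*42 = 2275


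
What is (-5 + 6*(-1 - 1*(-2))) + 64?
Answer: 65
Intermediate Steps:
(-5 + 6*(-1 - 1*(-2))) + 64 = (-5 + 6*(-1 + 2)) + 64 = (-5 + 6*1) + 64 = (-5 + 6) + 64 = 1 + 64 = 65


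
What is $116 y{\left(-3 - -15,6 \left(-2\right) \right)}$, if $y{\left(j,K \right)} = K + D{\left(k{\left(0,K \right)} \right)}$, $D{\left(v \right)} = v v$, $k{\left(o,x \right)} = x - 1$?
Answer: $18212$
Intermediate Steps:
$k{\left(o,x \right)} = -1 + x$
$D{\left(v \right)} = v^{2}$
$y{\left(j,K \right)} = K + \left(-1 + K\right)^{2}$
$116 y{\left(-3 - -15,6 \left(-2\right) \right)} = 116 \left(6 \left(-2\right) + \left(-1 + 6 \left(-2\right)\right)^{2}\right) = 116 \left(-12 + \left(-1 - 12\right)^{2}\right) = 116 \left(-12 + \left(-13\right)^{2}\right) = 116 \left(-12 + 169\right) = 116 \cdot 157 = 18212$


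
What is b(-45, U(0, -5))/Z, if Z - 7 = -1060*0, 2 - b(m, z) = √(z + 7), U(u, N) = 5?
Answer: 2/7 - 2*√3/7 ≈ -0.20916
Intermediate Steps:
b(m, z) = 2 - √(7 + z) (b(m, z) = 2 - √(z + 7) = 2 - √(7 + z))
Z = 7 (Z = 7 - 1060*0 = 7 + 0 = 7)
b(-45, U(0, -5))/Z = (2 - √(7 + 5))/7 = (2 - √12)*(⅐) = (2 - 2*√3)*(⅐) = 2/7 - 2*√3/7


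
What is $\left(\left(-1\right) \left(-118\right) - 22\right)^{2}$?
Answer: $9216$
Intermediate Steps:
$\left(\left(-1\right) \left(-118\right) - 22\right)^{2} = \left(118 - 22\right)^{2} = 96^{2} = 9216$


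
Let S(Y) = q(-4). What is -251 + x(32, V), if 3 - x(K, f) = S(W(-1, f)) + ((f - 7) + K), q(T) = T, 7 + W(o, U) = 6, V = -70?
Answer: -199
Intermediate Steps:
W(o, U) = -1 (W(o, U) = -7 + 6 = -1)
S(Y) = -4
x(K, f) = 14 - K - f (x(K, f) = 3 - (-4 + ((f - 7) + K)) = 3 - (-4 + ((-7 + f) + K)) = 3 - (-4 + (-7 + K + f)) = 3 - (-11 + K + f) = 3 + (11 - K - f) = 14 - K - f)
-251 + x(32, V) = -251 + (14 - 1*32 - 1*(-70)) = -251 + (14 - 32 + 70) = -251 + 52 = -199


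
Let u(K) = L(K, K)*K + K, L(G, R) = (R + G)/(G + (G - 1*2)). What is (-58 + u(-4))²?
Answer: 106276/25 ≈ 4251.0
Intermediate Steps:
L(G, R) = (G + R)/(-2 + 2*G) (L(G, R) = (G + R)/(G + (G - 2)) = (G + R)/(G + (-2 + G)) = (G + R)/(-2 + 2*G))
u(K) = K + K²/(-1 + K) (u(K) = ((K + K)/(2*(-1 + K)))*K + K = ((2*K)/(2*(-1 + K)))*K + K = (K/(-1 + K))*K + K = K²/(-1 + K) + K = K + K²/(-1 + K))
(-58 + u(-4))² = (-58 - 4*(-1 + 2*(-4))/(-1 - 4))² = (-58 - 4*(-1 - 8)/(-5))² = (-58 - 4*(-⅕)*(-9))² = (-58 - 36/5)² = (-326/5)² = 106276/25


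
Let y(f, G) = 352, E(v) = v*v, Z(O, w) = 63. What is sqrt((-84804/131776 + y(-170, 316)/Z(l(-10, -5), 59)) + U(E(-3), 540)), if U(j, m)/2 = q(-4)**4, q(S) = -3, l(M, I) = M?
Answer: sqrt(4993918413757)/172956 ≈ 12.921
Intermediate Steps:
E(v) = v**2
U(j, m) = 162 (U(j, m) = 2*(-3)**4 = 2*81 = 162)
sqrt((-84804/131776 + y(-170, 316)/Z(l(-10, -5), 59)) + U(E(-3), 540)) = sqrt((-84804/131776 + 352/63) + 162) = sqrt((-84804*1/131776 + 352*(1/63)) + 162) = sqrt((-21201/32944 + 352/63) + 162) = sqrt(10260625/2075472 + 162) = sqrt(346487089/2075472) = sqrt(4993918413757)/172956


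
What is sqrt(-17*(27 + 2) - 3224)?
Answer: 3*I*sqrt(413) ≈ 60.967*I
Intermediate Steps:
sqrt(-17*(27 + 2) - 3224) = sqrt(-17*29 - 3224) = sqrt(-493 - 3224) = sqrt(-3717) = 3*I*sqrt(413)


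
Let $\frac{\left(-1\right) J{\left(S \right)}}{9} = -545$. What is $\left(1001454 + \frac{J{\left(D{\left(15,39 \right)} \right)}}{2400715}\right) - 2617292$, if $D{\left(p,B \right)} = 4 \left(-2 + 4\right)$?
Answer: $- \frac{775833303853}{480143} \approx -1.6158 \cdot 10^{6}$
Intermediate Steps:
$D{\left(p,B \right)} = 8$ ($D{\left(p,B \right)} = 4 \cdot 2 = 8$)
$J{\left(S \right)} = 4905$ ($J{\left(S \right)} = \left(-9\right) \left(-545\right) = 4905$)
$\left(1001454 + \frac{J{\left(D{\left(15,39 \right)} \right)}}{2400715}\right) - 2617292 = \left(1001454 + \frac{4905}{2400715}\right) - 2617292 = \left(1001454 + 4905 \cdot \frac{1}{2400715}\right) - 2617292 = \left(1001454 + \frac{981}{480143}\right) - 2617292 = \frac{480841128903}{480143} - 2617292 = - \frac{775833303853}{480143}$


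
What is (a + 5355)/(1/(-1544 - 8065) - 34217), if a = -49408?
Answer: 423305277/328791154 ≈ 1.2875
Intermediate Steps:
(a + 5355)/(1/(-1544 - 8065) - 34217) = (-49408 + 5355)/(1/(-1544 - 8065) - 34217) = -44053/(1/(-9609) - 34217) = -44053/(-1/9609 - 34217) = -44053/(-328791154/9609) = -44053*(-9609/328791154) = 423305277/328791154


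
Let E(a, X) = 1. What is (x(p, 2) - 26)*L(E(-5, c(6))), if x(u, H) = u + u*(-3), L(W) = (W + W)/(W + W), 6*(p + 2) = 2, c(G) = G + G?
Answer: -68/3 ≈ -22.667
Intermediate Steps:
c(G) = 2*G
p = -5/3 (p = -2 + (1/6)*2 = -2 + 1/3 = -5/3 ≈ -1.6667)
L(W) = 1 (L(W) = (2*W)/((2*W)) = (2*W)*(1/(2*W)) = 1)
x(u, H) = -2*u (x(u, H) = u - 3*u = -2*u)
(x(p, 2) - 26)*L(E(-5, c(6))) = (-2*(-5/3) - 26)*1 = (10/3 - 26)*1 = -68/3*1 = -68/3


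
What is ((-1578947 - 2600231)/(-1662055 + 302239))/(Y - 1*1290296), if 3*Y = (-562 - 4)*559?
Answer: -2089589/948988843352 ≈ -2.2019e-6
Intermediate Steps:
Y = -316394/3 (Y = ((-562 - 4)*559)/3 = (-566*559)/3 = (⅓)*(-316394) = -316394/3 ≈ -1.0546e+5)
((-1578947 - 2600231)/(-1662055 + 302239))/(Y - 1*1290296) = ((-1578947 - 2600231)/(-1662055 + 302239))/(-316394/3 - 1*1290296) = (-4179178/(-1359816))/(-316394/3 - 1290296) = (-4179178*(-1/1359816))/(-4187282/3) = (2089589/679908)*(-3/4187282) = -2089589/948988843352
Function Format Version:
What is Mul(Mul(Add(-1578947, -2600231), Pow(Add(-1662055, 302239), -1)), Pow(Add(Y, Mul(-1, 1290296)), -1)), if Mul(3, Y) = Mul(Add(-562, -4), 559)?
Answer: Rational(-2089589, 948988843352) ≈ -2.2019e-6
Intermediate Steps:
Y = Rational(-316394, 3) (Y = Mul(Rational(1, 3), Mul(Add(-562, -4), 559)) = Mul(Rational(1, 3), Mul(-566, 559)) = Mul(Rational(1, 3), -316394) = Rational(-316394, 3) ≈ -1.0546e+5)
Mul(Mul(Add(-1578947, -2600231), Pow(Add(-1662055, 302239), -1)), Pow(Add(Y, Mul(-1, 1290296)), -1)) = Mul(Mul(Add(-1578947, -2600231), Pow(Add(-1662055, 302239), -1)), Pow(Add(Rational(-316394, 3), Mul(-1, 1290296)), -1)) = Mul(Mul(-4179178, Pow(-1359816, -1)), Pow(Add(Rational(-316394, 3), -1290296), -1)) = Mul(Mul(-4179178, Rational(-1, 1359816)), Pow(Rational(-4187282, 3), -1)) = Mul(Rational(2089589, 679908), Rational(-3, 4187282)) = Rational(-2089589, 948988843352)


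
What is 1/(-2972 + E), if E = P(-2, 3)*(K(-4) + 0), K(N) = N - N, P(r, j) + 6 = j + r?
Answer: -1/2972 ≈ -0.00033647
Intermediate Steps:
P(r, j) = -6 + j + r (P(r, j) = -6 + (j + r) = -6 + j + r)
K(N) = 0
E = 0 (E = (-6 + 3 - 2)*(0 + 0) = -5*0 = 0)
1/(-2972 + E) = 1/(-2972 + 0) = 1/(-2972) = -1/2972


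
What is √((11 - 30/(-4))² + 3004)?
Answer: √13385/2 ≈ 57.847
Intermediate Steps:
√((11 - 30/(-4))² + 3004) = √((11 - 30*(-¼))² + 3004) = √((11 + 15/2)² + 3004) = √((37/2)² + 3004) = √(1369/4 + 3004) = √(13385/4) = √13385/2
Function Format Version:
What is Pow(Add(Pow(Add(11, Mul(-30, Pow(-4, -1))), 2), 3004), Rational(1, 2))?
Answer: Mul(Rational(1, 2), Pow(13385, Rational(1, 2))) ≈ 57.847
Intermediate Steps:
Pow(Add(Pow(Add(11, Mul(-30, Pow(-4, -1))), 2), 3004), Rational(1, 2)) = Pow(Add(Pow(Add(11, Mul(-30, Rational(-1, 4))), 2), 3004), Rational(1, 2)) = Pow(Add(Pow(Add(11, Rational(15, 2)), 2), 3004), Rational(1, 2)) = Pow(Add(Pow(Rational(37, 2), 2), 3004), Rational(1, 2)) = Pow(Add(Rational(1369, 4), 3004), Rational(1, 2)) = Pow(Rational(13385, 4), Rational(1, 2)) = Mul(Rational(1, 2), Pow(13385, Rational(1, 2)))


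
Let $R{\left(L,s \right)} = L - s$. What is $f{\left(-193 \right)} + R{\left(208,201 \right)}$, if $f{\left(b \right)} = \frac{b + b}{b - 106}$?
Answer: $\frac{2479}{299} \approx 8.291$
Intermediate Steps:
$f{\left(b \right)} = \frac{2 b}{-106 + b}$
$f{\left(-193 \right)} + R{\left(208,201 \right)} = 2 \left(-193\right) \frac{1}{-106 - 193} + \left(208 - 201\right) = 2 \left(-193\right) \frac{1}{-299} + \left(208 - 201\right) = 2 \left(-193\right) \left(- \frac{1}{299}\right) + 7 = \frac{386}{299} + 7 = \frac{2479}{299}$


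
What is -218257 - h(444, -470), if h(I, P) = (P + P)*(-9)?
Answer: -226717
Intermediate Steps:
h(I, P) = -18*P (h(I, P) = (2*P)*(-9) = -18*P)
-218257 - h(444, -470) = -218257 - (-18)*(-470) = -218257 - 1*8460 = -218257 - 8460 = -226717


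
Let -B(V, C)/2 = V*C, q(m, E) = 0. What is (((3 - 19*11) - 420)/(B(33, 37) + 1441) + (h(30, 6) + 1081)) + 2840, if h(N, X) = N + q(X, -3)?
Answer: 3955577/1001 ≈ 3951.6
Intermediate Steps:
h(N, X) = N (h(N, X) = N + 0 = N)
B(V, C) = -2*C*V (B(V, C) = -2*V*C = -2*C*V)
(((3 - 19*11) - 420)/(B(33, 37) + 1441) + (h(30, 6) + 1081)) + 2840 = (((3 - 19*11) - 420)/(-2*37*33 + 1441) + (30 + 1081)) + 2840 = (((3 - 209) - 420)/(-2442 + 1441) + 1111) + 2840 = ((-206 - 420)/(-1001) + 1111) + 2840 = (-626*(-1/1001) + 1111) + 2840 = (626/1001 + 1111) + 2840 = 1112737/1001 + 2840 = 3955577/1001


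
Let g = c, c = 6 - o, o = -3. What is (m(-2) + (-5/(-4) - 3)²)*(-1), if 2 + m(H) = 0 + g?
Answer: -161/16 ≈ -10.063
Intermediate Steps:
c = 9 (c = 6 - 1*(-3) = 6 + 3 = 9)
g = 9
m(H) = 7 (m(H) = -2 + (0 + 9) = -2 + 9 = 7)
(m(-2) + (-5/(-4) - 3)²)*(-1) = (7 + (-5/(-4) - 3)²)*(-1) = (7 + (-5*(-¼) - 3)²)*(-1) = (7 + (5/4 - 3)²)*(-1) = (7 + (-7/4)²)*(-1) = (7 + 49/16)*(-1) = (161/16)*(-1) = -161/16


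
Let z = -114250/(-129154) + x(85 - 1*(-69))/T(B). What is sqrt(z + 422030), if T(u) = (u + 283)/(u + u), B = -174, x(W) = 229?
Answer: sqrt(20873724351928411983)/7038893 ≈ 649.08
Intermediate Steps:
T(u) = (283 + u)/(2*u) (T(u) = (283 + u)/((2*u)) = (283 + u)*(1/(2*u)) = (283 + u)/(2*u))
z = -5140043659/7038893 (z = -114250/(-129154) + 229/(((1/2)*(283 - 174)/(-174))) = -114250*(-1/129154) + 229/(((1/2)*(-1/174)*109)) = 57125/64577 + 229/(-109/348) = 57125/64577 + 229*(-348/109) = 57125/64577 - 79692/109 = -5140043659/7038893 ≈ -730.23)
sqrt(z + 422030) = sqrt(-5140043659/7038893 + 422030) = sqrt(2965483969131/7038893) = sqrt(20873724351928411983)/7038893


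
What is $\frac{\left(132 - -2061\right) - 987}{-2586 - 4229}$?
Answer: $- \frac{1206}{6815} \approx -0.17696$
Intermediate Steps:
$\frac{\left(132 - -2061\right) - 987}{-2586 - 4229} = \frac{\left(132 + 2061\right) - 987}{-6815} = \left(2193 - 987\right) \left(- \frac{1}{6815}\right) = 1206 \left(- \frac{1}{6815}\right) = - \frac{1206}{6815}$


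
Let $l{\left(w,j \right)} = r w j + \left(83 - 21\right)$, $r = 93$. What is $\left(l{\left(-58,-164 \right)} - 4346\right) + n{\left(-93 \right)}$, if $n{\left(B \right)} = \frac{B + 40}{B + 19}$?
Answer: $\frac{65144621}{74} \approx 8.8033 \cdot 10^{5}$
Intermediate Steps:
$l{\left(w,j \right)} = 62 + 93 j w$ ($l{\left(w,j \right)} = 93 w j + \left(83 - 21\right) = 93 j w + \left(83 - 21\right) = 93 j w + 62 = 62 + 93 j w$)
$n{\left(B \right)} = \frac{40 + B}{19 + B}$
$\left(l{\left(-58,-164 \right)} - 4346\right) + n{\left(-93 \right)} = \left(\left(62 + 93 \left(-164\right) \left(-58\right)\right) - 4346\right) + \frac{40 - 93}{19 - 93} = \left(\left(62 + 884616\right) - 4346\right) + \frac{1}{-74} \left(-53\right) = \left(884678 - 4346\right) - - \frac{53}{74} = 880332 + \frac{53}{74} = \frac{65144621}{74}$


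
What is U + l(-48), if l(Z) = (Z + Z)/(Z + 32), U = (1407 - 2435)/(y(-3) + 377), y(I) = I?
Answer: 608/187 ≈ 3.2513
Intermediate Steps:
U = -514/187 (U = (1407 - 2435)/(-3 + 377) = -1028/374 = -1028*1/374 = -514/187 ≈ -2.7487)
l(Z) = 2*Z/(32 + Z) (l(Z) = (2*Z)/(32 + Z) = 2*Z/(32 + Z))
U + l(-48) = -514/187 + 2*(-48)/(32 - 48) = -514/187 + 2*(-48)/(-16) = -514/187 + 2*(-48)*(-1/16) = -514/187 + 6 = 608/187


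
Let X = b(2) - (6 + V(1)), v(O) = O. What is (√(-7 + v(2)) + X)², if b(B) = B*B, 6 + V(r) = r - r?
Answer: (4 + I*√5)² ≈ 11.0 + 17.889*I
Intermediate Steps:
V(r) = -6 (V(r) = -6 + (r - r) = -6 + 0 = -6)
b(B) = B²
X = 4 (X = 2² - (6 - 6) = 4 - 1*0 = 4 + 0 = 4)
(√(-7 + v(2)) + X)² = (√(-7 + 2) + 4)² = (√(-5) + 4)² = (I*√5 + 4)² = (4 + I*√5)²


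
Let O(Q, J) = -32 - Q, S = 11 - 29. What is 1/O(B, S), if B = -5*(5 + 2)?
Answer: ⅓ ≈ 0.33333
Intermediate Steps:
B = -35 (B = -5*7 = -35)
S = -18
1/O(B, S) = 1/(-32 - 1*(-35)) = 1/(-32 + 35) = 1/3 = ⅓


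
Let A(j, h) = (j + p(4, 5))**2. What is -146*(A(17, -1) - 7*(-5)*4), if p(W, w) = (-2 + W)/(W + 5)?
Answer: -5163290/81 ≈ -63744.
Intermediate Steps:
p(W, w) = (-2 + W)/(5 + W)
A(j, h) = (2/9 + j)**2 (A(j, h) = (j + (-2 + 4)/(5 + 4))**2 = (j + 2/9)**2 = (2/9 + j)**2)
-146*(A(17, -1) - 7*(-5)*4) = -146*((2 + 9*17)**2/81 - 7*(-5)*4) = -146*((2 + 153)**2/81 + 35*4) = -146*((1/81)*155**2 + 140) = -146*((1/81)*24025 + 140) = -146*(24025/81 + 140) = -146*35365/81 = -5163290/81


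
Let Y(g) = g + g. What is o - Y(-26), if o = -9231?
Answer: -9179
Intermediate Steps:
Y(g) = 2*g
o - Y(-26) = -9231 - 2*(-26) = -9231 - 1*(-52) = -9231 + 52 = -9179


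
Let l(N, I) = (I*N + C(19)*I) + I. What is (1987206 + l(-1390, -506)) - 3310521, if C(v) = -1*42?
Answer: -599229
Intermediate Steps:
C(v) = -42
l(N, I) = -41*I + I*N (l(N, I) = (I*N - 42*I) + I = (-42*I + I*N) + I = -41*I + I*N)
(1987206 + l(-1390, -506)) - 3310521 = (1987206 - 506*(-41 - 1390)) - 3310521 = (1987206 - 506*(-1431)) - 3310521 = (1987206 + 724086) - 3310521 = 2711292 - 3310521 = -599229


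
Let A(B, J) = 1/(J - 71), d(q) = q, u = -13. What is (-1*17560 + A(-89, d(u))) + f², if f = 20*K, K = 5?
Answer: -635041/84 ≈ -7560.0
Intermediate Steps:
A(B, J) = 1/(-71 + J)
f = 100 (f = 20*5 = 100)
(-1*17560 + A(-89, d(u))) + f² = (-1*17560 + 1/(-71 - 13)) + 100² = (-17560 + 1/(-84)) + 10000 = (-17560 - 1/84) + 10000 = -1475041/84 + 10000 = -635041/84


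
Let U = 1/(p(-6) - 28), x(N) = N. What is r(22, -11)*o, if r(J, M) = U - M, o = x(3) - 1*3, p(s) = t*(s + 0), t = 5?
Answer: 0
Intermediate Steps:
p(s) = 5*s (p(s) = 5*(s + 0) = 5*s)
o = 0 (o = 3 - 1*3 = 3 - 3 = 0)
U = -1/58 (U = 1/(5*(-6) - 28) = 1/(-30 - 28) = 1/(-58) = -1/58 ≈ -0.017241)
r(J, M) = -1/58 - M
r(22, -11)*o = (-1/58 - 1*(-11))*0 = (-1/58 + 11)*0 = (637/58)*0 = 0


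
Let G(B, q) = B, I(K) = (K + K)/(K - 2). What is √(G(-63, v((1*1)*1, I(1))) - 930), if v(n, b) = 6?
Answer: I*√993 ≈ 31.512*I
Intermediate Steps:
I(K) = 2*K/(-2 + K) (I(K) = (2*K)/(-2 + K) = 2*K/(-2 + K))
√(G(-63, v((1*1)*1, I(1))) - 930) = √(-63 - 930) = √(-993) = I*√993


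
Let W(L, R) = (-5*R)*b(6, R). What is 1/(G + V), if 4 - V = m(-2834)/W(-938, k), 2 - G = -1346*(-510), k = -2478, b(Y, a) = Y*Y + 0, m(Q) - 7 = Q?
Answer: -446040/306185939333 ≈ -1.4568e-6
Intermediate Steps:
m(Q) = 7 + Q
b(Y, a) = Y² (b(Y, a) = Y² + 0 = Y²)
W(L, R) = -180*R (W(L, R) = -5*R*6² = -5*R*36 = -180*R)
G = -686458 (G = 2 - (-1346)*(-510) = 2 - 1*686460 = 2 - 686460 = -686458)
V = 1786987/446040 (V = 4 - (7 - 2834)/((-180*(-2478))) = 4 - (-2827)/446040 = 4 - 1*(-2827/446040) = 4 + 2827/446040 = 1786987/446040 ≈ 4.0063)
1/(G + V) = 1/(-686458 + 1786987/446040) = 1/(-306185939333/446040) = -446040/306185939333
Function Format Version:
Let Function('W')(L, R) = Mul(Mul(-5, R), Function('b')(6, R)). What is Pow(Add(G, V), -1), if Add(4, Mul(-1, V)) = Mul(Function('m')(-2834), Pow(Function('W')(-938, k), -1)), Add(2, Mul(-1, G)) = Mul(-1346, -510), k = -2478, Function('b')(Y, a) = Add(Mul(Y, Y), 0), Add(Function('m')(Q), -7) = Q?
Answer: Rational(-446040, 306185939333) ≈ -1.4568e-6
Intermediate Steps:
Function('m')(Q) = Add(7, Q)
Function('b')(Y, a) = Pow(Y, 2) (Function('b')(Y, a) = Add(Pow(Y, 2), 0) = Pow(Y, 2))
Function('W')(L, R) = Mul(-180, R) (Function('W')(L, R) = Mul(Mul(-5, R), Pow(6, 2)) = Mul(Mul(-5, R), 36) = Mul(-180, R))
G = -686458 (G = Add(2, Mul(-1, Mul(-1346, -510))) = Add(2, Mul(-1, 686460)) = Add(2, -686460) = -686458)
V = Rational(1786987, 446040) (V = Add(4, Mul(-1, Mul(Add(7, -2834), Pow(Mul(-180, -2478), -1)))) = Add(4, Mul(-1, Mul(-2827, Pow(446040, -1)))) = Add(4, Mul(-1, Mul(-2827, Rational(1, 446040)))) = Add(4, Mul(-1, Rational(-2827, 446040))) = Add(4, Rational(2827, 446040)) = Rational(1786987, 446040) ≈ 4.0063)
Pow(Add(G, V), -1) = Pow(Add(-686458, Rational(1786987, 446040)), -1) = Pow(Rational(-306185939333, 446040), -1) = Rational(-446040, 306185939333)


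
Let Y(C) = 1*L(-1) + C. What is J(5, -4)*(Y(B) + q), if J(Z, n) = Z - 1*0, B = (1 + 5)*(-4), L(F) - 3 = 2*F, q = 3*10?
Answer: 35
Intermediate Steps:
q = 30
L(F) = 3 + 2*F
B = -24 (B = 6*(-4) = -24)
J(Z, n) = Z (J(Z, n) = Z + 0 = Z)
Y(C) = 1 + C (Y(C) = 1*(3 + 2*(-1)) + C = 1*(3 - 2) + C = 1*1 + C = 1 + C)
J(5, -4)*(Y(B) + q) = 5*((1 - 24) + 30) = 5*(-23 + 30) = 5*7 = 35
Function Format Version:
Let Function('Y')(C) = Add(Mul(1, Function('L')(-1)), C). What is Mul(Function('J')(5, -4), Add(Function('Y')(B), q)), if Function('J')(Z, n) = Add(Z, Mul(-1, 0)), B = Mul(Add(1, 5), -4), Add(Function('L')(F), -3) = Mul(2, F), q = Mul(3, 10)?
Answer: 35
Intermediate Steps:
q = 30
Function('L')(F) = Add(3, Mul(2, F))
B = -24 (B = Mul(6, -4) = -24)
Function('J')(Z, n) = Z (Function('J')(Z, n) = Add(Z, 0) = Z)
Function('Y')(C) = Add(1, C) (Function('Y')(C) = Add(Mul(1, Add(3, Mul(2, -1))), C) = Add(Mul(1, Add(3, -2)), C) = Add(Mul(1, 1), C) = Add(1, C))
Mul(Function('J')(5, -4), Add(Function('Y')(B), q)) = Mul(5, Add(Add(1, -24), 30)) = Mul(5, Add(-23, 30)) = Mul(5, 7) = 35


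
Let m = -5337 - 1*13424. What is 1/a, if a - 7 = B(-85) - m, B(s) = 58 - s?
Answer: 1/18911 ≈ 5.2879e-5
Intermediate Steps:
m = -18761 (m = -5337 - 13424 = -18761)
a = 18911 (a = 7 + ((58 - 1*(-85)) - 1*(-18761)) = 7 + ((58 + 85) + 18761) = 7 + (143 + 18761) = 7 + 18904 = 18911)
1/a = 1/18911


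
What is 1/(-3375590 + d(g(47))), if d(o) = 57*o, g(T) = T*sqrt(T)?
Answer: -3375590/11394270527173 - 2679*sqrt(47)/11394270527173 ≈ -2.9786e-7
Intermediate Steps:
g(T) = T**(3/2)
1/(-3375590 + d(g(47))) = 1/(-3375590 + 57*47**(3/2)) = 1/(-3375590 + 57*(47*sqrt(47))) = 1/(-3375590 + 2679*sqrt(47))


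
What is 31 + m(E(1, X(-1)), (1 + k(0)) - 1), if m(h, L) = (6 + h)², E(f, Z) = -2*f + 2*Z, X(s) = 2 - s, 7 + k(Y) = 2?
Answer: 131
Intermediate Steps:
k(Y) = -5 (k(Y) = -7 + 2 = -5)
31 + m(E(1, X(-1)), (1 + k(0)) - 1) = 31 + (6 + (-2*1 + 2*(2 - 1*(-1))))² = 31 + (6 + (-2 + 2*(2 + 1)))² = 31 + (6 + (-2 + 2*3))² = 31 + (6 + (-2 + 6))² = 31 + (6 + 4)² = 31 + 10² = 31 + 100 = 131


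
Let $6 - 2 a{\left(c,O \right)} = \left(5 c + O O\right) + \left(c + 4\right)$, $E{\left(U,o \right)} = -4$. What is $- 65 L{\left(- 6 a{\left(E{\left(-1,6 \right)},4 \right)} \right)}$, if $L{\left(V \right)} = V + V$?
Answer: $3900$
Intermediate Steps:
$a{\left(c,O \right)} = 1 - 3 c - \frac{O^{2}}{2}$ ($a{\left(c,O \right)} = 3 - \frac{\left(5 c + O O\right) + \left(c + 4\right)}{2} = 3 - \frac{\left(5 c + O^{2}\right) + \left(4 + c\right)}{2} = 3 - \frac{\left(O^{2} + 5 c\right) + \left(4 + c\right)}{2} = 3 - \frac{4 + O^{2} + 6 c}{2} = 3 - \left(2 + \frac{O^{2}}{2} + 3 c\right) = 1 - 3 c - \frac{O^{2}}{2}$)
$L{\left(V \right)} = 2 V$
$- 65 L{\left(- 6 a{\left(E{\left(-1,6 \right)},4 \right)} \right)} = - 65 \cdot 2 \left(- 6 \left(1 - -12 - \frac{4^{2}}{2}\right)\right) = - 65 \cdot 2 \left(- 6 \left(1 + 12 - 8\right)\right) = - 65 \cdot 2 \left(\left(-6\right) 5\right) = - 65 \cdot 2 \left(-30\right) = \left(-65\right) \left(-60\right) = 3900$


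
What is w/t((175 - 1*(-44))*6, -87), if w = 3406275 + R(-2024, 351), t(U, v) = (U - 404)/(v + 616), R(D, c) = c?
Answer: 901052577/455 ≈ 1.9803e+6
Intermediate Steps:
t(U, v) = (-404 + U)/(616 + v)
w = 3406626 (w = 3406275 + 351 = 3406626)
w/t((175 - 1*(-44))*6, -87) = 3406626/(((-404 + (175 - 1*(-44))*6)/(616 - 87))) = 3406626/(((-404 + (175 + 44)*6)/529)) = 3406626/(((-404 + 219*6)/529)) = 3406626/(((-404 + 1314)/529)) = 3406626/(((1/529)*910)) = 3406626/(910/529) = 3406626*(529/910) = 901052577/455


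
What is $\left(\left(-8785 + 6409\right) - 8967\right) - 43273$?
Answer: $-54616$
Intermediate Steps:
$\left(\left(-8785 + 6409\right) - 8967\right) - 43273 = \left(-2376 - 8967\right) - 43273 = -11343 - 43273 = -54616$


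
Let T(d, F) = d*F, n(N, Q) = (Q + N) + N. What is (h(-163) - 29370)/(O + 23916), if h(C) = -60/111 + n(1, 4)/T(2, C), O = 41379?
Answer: -177133841/393794145 ≈ -0.44981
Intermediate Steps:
n(N, Q) = Q + 2*N (n(N, Q) = (N + Q) + N = Q + 2*N)
T(d, F) = F*d
h(C) = -20/37 + 3/C (h(C) = -60/111 + (4 + 2*1)/((C*2)) = -60*1/111 + (4 + 2)/((2*C)) = -20/37 + 6*(1/(2*C)) = -20/37 + 3/C)
(h(-163) - 29370)/(O + 23916) = ((-20/37 + 3/(-163)) - 29370)/(41379 + 23916) = ((-20/37 + 3*(-1/163)) - 29370)/65295 = ((-20/37 - 3/163) - 29370)*(1/65295) = (-3371/6031 - 29370)*(1/65295) = -177133841/6031*1/65295 = -177133841/393794145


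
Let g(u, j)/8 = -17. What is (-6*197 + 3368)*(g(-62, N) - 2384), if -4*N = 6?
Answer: -5508720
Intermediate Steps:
N = -3/2 (N = -¼*6 = -3/2 ≈ -1.5000)
g(u, j) = -136 (g(u, j) = 8*(-17) = -136)
(-6*197 + 3368)*(g(-62, N) - 2384) = (-6*197 + 3368)*(-136 - 2384) = (-1182 + 3368)*(-2520) = 2186*(-2520) = -5508720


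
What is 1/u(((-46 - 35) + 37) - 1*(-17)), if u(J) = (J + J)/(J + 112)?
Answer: -85/54 ≈ -1.5741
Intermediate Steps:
u(J) = 2*J/(112 + J) (u(J) = (2*J)/(112 + J) = 2*J/(112 + J))
1/u(((-46 - 35) + 37) - 1*(-17)) = 1/(2*(((-46 - 35) + 37) - 1*(-17))/(112 + (((-46 - 35) + 37) - 1*(-17)))) = 1/(2*((-81 + 37) + 17)/(112 + ((-81 + 37) + 17))) = 1/(2*(-44 + 17)/(112 + (-44 + 17))) = 1/(2*(-27)/(112 - 27)) = 1/(2*(-27)/85) = 1/(2*(-27)*(1/85)) = 1/(-54/85) = -85/54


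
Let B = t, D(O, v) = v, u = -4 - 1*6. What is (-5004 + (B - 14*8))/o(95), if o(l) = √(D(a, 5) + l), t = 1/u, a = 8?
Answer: -51161/100 ≈ -511.61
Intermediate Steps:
u = -10 (u = -4 - 6 = -10)
t = -⅒ (t = 1/(-10) = -⅒ ≈ -0.10000)
B = -⅒ ≈ -0.10000
o(l) = √(5 + l)
(-5004 + (B - 14*8))/o(95) = (-5004 + (-⅒ - 14*8))/(√(5 + 95)) = (-5004 + (-⅒ - 112))/(√100) = (-5004 - 1121/10)/10 = -51161/10*⅒ = -51161/100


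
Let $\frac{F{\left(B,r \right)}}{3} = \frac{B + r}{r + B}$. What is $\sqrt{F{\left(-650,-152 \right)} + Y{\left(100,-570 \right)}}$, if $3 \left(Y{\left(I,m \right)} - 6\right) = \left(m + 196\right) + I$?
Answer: $\frac{i \sqrt{741}}{3} \approx 9.0738 i$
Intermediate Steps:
$Y{\left(I,m \right)} = \frac{214}{3} + \frac{I}{3} + \frac{m}{3}$ ($Y{\left(I,m \right)} = 6 + \frac{\left(m + 196\right) + I}{3} = 6 + \frac{\left(196 + m\right) + I}{3} = 6 + \frac{196 + I + m}{3} = 6 + \left(\frac{196}{3} + \frac{I}{3} + \frac{m}{3}\right) = \frac{214}{3} + \frac{I}{3} + \frac{m}{3}$)
$F{\left(B,r \right)} = 3$ ($F{\left(B,r \right)} = 3 \frac{B + r}{r + B} = 3 \frac{B + r}{B + r} = 3 \cdot 1 = 3$)
$\sqrt{F{\left(-650,-152 \right)} + Y{\left(100,-570 \right)}} = \sqrt{3 + \left(\frac{214}{3} + \frac{1}{3} \cdot 100 + \frac{1}{3} \left(-570\right)\right)} = \sqrt{3 + \left(\frac{214}{3} + \frac{100}{3} - 190\right)} = \sqrt{3 - \frac{256}{3}} = \sqrt{- \frac{247}{3}} = \frac{i \sqrt{741}}{3}$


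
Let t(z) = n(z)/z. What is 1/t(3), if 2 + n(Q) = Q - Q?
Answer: -3/2 ≈ -1.5000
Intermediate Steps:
n(Q) = -2 (n(Q) = -2 + (Q - Q) = -2 + 0 = -2)
t(z) = -2/z
1/t(3) = 1/(-2/3) = 1/(-2*⅓) = 1/(-⅔) = -3/2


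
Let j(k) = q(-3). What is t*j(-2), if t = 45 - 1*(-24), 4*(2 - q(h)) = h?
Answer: 759/4 ≈ 189.75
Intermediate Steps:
q(h) = 2 - h/4
j(k) = 11/4 (j(k) = 2 - ¼*(-3) = 2 + ¾ = 11/4)
t = 69 (t = 45 + 24 = 69)
t*j(-2) = 69*(11/4) = 759/4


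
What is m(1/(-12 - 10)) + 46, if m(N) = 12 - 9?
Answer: 49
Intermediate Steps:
m(N) = 3
m(1/(-12 - 10)) + 46 = 3 + 46 = 49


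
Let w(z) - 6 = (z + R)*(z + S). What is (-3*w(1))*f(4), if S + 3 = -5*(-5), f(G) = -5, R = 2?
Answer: 1125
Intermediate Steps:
S = 22 (S = -3 - 5*(-5) = -3 + 25 = 22)
w(z) = 6 + (2 + z)*(22 + z) (w(z) = 6 + (z + 2)*(z + 22) = 6 + (2 + z)*(22 + z))
(-3*w(1))*f(4) = -3*(50 + 1² + 24*1)*(-5) = -3*(50 + 1 + 24)*(-5) = -3*75*(-5) = -225*(-5) = 1125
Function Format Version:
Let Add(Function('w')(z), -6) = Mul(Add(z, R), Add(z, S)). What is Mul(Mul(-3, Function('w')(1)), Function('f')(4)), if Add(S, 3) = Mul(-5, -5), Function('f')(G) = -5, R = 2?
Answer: 1125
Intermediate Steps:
S = 22 (S = Add(-3, Mul(-5, -5)) = Add(-3, 25) = 22)
Function('w')(z) = Add(6, Mul(Add(2, z), Add(22, z))) (Function('w')(z) = Add(6, Mul(Add(z, 2), Add(z, 22))) = Add(6, Mul(Add(2, z), Add(22, z))))
Mul(Mul(-3, Function('w')(1)), Function('f')(4)) = Mul(Mul(-3, Add(50, Pow(1, 2), Mul(24, 1))), -5) = Mul(Mul(-3, Add(50, 1, 24)), -5) = Mul(Mul(-3, 75), -5) = Mul(-225, -5) = 1125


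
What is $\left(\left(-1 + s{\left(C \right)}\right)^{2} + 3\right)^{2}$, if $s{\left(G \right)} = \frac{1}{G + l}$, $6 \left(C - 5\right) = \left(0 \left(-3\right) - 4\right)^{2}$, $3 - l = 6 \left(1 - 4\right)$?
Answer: $\frac{845471929}{54700816} \approx 15.456$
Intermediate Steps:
$l = 21$ ($l = 3 - 6 \left(1 - 4\right) = 3 - 6 \left(-3\right) = 3 - -18 = 3 + 18 = 21$)
$C = \frac{23}{3}$ ($C = 5 + \frac{\left(0 \left(-3\right) - 4\right)^{2}}{6} = 5 + \frac{\left(0 - 4\right)^{2}}{6} = 5 + \frac{\left(-4\right)^{2}}{6} = 5 + \frac{1}{6} \cdot 16 = 5 + \frac{8}{3} = \frac{23}{3} \approx 7.6667$)
$s{\left(G \right)} = \frac{1}{21 + G}$ ($s{\left(G \right)} = \frac{1}{G + 21} = \frac{1}{21 + G}$)
$\left(\left(-1 + s{\left(C \right)}\right)^{2} + 3\right)^{2} = \left(\left(-1 + \frac{1}{21 + \frac{23}{3}}\right)^{2} + 3\right)^{2} = \left(\left(-1 + \frac{1}{\frac{86}{3}}\right)^{2} + 3\right)^{2} = \left(\left(-1 + \frac{3}{86}\right)^{2} + 3\right)^{2} = \left(\left(- \frac{83}{86}\right)^{2} + 3\right)^{2} = \left(\frac{6889}{7396} + 3\right)^{2} = \left(\frac{29077}{7396}\right)^{2} = \frac{845471929}{54700816}$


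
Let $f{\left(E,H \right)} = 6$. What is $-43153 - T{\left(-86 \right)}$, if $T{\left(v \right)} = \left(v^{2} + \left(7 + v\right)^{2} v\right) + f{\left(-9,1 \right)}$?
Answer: $486171$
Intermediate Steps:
$T{\left(v \right)} = 6 + v^{2} + v \left(7 + v\right)^{2}$ ($T{\left(v \right)} = \left(v^{2} + \left(7 + v\right)^{2} v\right) + 6 = \left(v^{2} + v \left(7 + v\right)^{2}\right) + 6 = 6 + v^{2} + v \left(7 + v\right)^{2}$)
$-43153 - T{\left(-86 \right)} = -43153 - \left(6 + \left(-86\right)^{2} - 86 \left(7 - 86\right)^{2}\right) = -43153 - \left(6 + 7396 - 86 \left(-79\right)^{2}\right) = -43153 - \left(6 + 7396 - 536726\right) = -43153 - -529324 = -43153 + 529324 = 486171$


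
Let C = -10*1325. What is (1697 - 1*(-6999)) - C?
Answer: 21946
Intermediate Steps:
C = -13250
(1697 - 1*(-6999)) - C = (1697 - 1*(-6999)) - 1*(-13250) = (1697 + 6999) + 13250 = 8696 + 13250 = 21946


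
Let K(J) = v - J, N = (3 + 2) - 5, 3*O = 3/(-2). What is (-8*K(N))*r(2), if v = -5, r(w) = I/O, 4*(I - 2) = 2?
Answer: -200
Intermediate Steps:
I = 5/2 (I = 2 + (¼)*2 = 2 + ½ = 5/2 ≈ 2.5000)
O = -½ (O = (3/(-2))/3 = (3*(-½))/3 = (⅓)*(-3/2) = -½ ≈ -0.50000)
r(w) = -5 (r(w) = 5/(2*(-½)) = (5/2)*(-2) = -5)
N = 0 (N = 5 - 5 = 0)
K(J) = -5 - J
(-8*K(N))*r(2) = -8*(-5 - 1*0)*(-5) = -8*(-5 + 0)*(-5) = -8*(-5)*(-5) = 40*(-5) = -200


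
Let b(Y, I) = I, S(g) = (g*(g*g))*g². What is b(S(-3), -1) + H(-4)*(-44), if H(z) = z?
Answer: 175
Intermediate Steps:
S(g) = g⁵ (S(g) = (g*g²)*g² = g³*g² = g⁵)
b(S(-3), -1) + H(-4)*(-44) = -1 - 4*(-44) = -1 + 176 = 175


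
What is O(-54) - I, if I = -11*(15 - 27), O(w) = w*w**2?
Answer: -157596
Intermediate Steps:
O(w) = w**3
I = 132 (I = -11*(-12) = 132)
O(-54) - I = (-54)**3 - 1*132 = -157464 - 132 = -157596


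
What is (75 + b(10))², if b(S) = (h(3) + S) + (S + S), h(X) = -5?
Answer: 10000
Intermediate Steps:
b(S) = -5 + 3*S (b(S) = (-5 + S) + (S + S) = (-5 + S) + 2*S = -5 + 3*S)
(75 + b(10))² = (75 + (-5 + 3*10))² = (75 + (-5 + 30))² = (75 + 25)² = 100² = 10000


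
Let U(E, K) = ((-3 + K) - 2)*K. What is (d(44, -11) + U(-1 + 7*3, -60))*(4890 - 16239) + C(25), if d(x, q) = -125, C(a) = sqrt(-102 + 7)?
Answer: -42842475 + I*sqrt(95) ≈ -4.2842e+7 + 9.7468*I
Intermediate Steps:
C(a) = I*sqrt(95) (C(a) = sqrt(-95) = I*sqrt(95))
U(E, K) = K*(-5 + K) (U(E, K) = (-5 + K)*K = K*(-5 + K))
(d(44, -11) + U(-1 + 7*3, -60))*(4890 - 16239) + C(25) = (-125 - 60*(-5 - 60))*(4890 - 16239) + I*sqrt(95) = (-125 - 60*(-65))*(-11349) + I*sqrt(95) = (-125 + 3900)*(-11349) + I*sqrt(95) = 3775*(-11349) + I*sqrt(95) = -42842475 + I*sqrt(95)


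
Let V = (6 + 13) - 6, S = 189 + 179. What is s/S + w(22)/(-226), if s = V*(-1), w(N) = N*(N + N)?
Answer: -179581/41584 ≈ -4.3185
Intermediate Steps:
S = 368
V = 13 (V = 19 - 6 = 13)
w(N) = 2*N**2 (w(N) = N*(2*N) = 2*N**2)
s = -13 (s = 13*(-1) = -13)
s/S + w(22)/(-226) = -13/368 + (2*22**2)/(-226) = -13*1/368 + (2*484)*(-1/226) = -13/368 + 968*(-1/226) = -13/368 - 484/113 = -179581/41584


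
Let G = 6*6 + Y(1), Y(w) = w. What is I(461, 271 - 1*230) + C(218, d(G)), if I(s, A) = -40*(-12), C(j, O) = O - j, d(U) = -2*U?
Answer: 188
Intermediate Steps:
G = 37 (G = 6*6 + 1 = 36 + 1 = 37)
I(s, A) = 480
I(461, 271 - 1*230) + C(218, d(G)) = 480 + (-2*37 - 1*218) = 480 + (-74 - 218) = 480 - 292 = 188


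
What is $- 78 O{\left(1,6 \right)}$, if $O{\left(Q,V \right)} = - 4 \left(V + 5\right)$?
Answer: $3432$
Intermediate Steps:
$O{\left(Q,V \right)} = -20 - 4 V$ ($O{\left(Q,V \right)} = - 4 \left(5 + V\right) = -20 - 4 V$)
$- 78 O{\left(1,6 \right)} = - 78 \left(-20 - 24\right) = \left(-78\right) \left(-44\right) = 3432$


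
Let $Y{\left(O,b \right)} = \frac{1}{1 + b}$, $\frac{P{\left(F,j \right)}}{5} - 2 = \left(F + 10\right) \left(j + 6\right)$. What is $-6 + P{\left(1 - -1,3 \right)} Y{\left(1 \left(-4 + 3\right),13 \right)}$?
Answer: $\frac{233}{7} \approx 33.286$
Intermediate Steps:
$P{\left(F,j \right)} = 10 + 5 \left(6 + j\right) \left(10 + F\right)$ ($P{\left(F,j \right)} = 10 + 5 \left(F + 10\right) \left(j + 6\right) = 10 + 5 \left(10 + F\right) \left(6 + j\right) = 10 + 5 \left(6 + j\right) \left(10 + F\right)$)
$-6 + P{\left(1 - -1,3 \right)} Y{\left(1 \left(-4 + 3\right),13 \right)} = -6 + \frac{310 + 30 \left(1 - -1\right) + 50 \cdot 3 + 5 \left(1 - -1\right) 3}{1 + 13} = -6 + \frac{310 + 30 \left(1 + 1\right) + 150 + 5 \left(1 + 1\right) 3}{14} = -6 + \left(310 + 30 \cdot 2 + 150 + 5 \cdot 2 \cdot 3\right) \frac{1}{14} = -6 + \left(310 + 60 + 150 + 30\right) \frac{1}{14} = -6 + 550 \cdot \frac{1}{14} = -6 + \frac{275}{7} = \frac{233}{7}$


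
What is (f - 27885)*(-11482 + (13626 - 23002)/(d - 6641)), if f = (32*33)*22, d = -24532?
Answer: 555132384510/10391 ≈ 5.3424e+7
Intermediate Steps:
f = 23232 (f = 1056*22 = 23232)
(f - 27885)*(-11482 + (13626 - 23002)/(d - 6641)) = (23232 - 27885)*(-11482 + (13626 - 23002)/(-24532 - 6641)) = -4653*(-11482 - 9376/(-31173)) = -4653*(-11482 - 9376*(-1/31173)) = -4653*(-11482 + 9376/31173) = -4653*(-357919010/31173) = 555132384510/10391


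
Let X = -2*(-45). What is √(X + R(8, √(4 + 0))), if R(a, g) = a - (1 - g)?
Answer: 3*√11 ≈ 9.9499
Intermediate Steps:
R(a, g) = -1 + a + g (R(a, g) = a + (-1 + g) = -1 + a + g)
X = 90
√(X + R(8, √(4 + 0))) = √(90 + (-1 + 8 + √(4 + 0))) = √(90 + (-1 + 8 + √4)) = √(90 + (-1 + 8 + 2)) = √(90 + 9) = √99 = 3*√11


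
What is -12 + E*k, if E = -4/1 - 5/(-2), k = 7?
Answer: -45/2 ≈ -22.500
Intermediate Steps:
E = -3/2 (E = -4*1 - 5*(-1/2) = -4 + 5/2 = -3/2 ≈ -1.5000)
-12 + E*k = -12 - 3/2*7 = -12 - 21/2 = -45/2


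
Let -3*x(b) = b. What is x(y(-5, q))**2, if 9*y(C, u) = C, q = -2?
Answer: 25/729 ≈ 0.034294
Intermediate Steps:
y(C, u) = C/9
x(b) = -b/3
x(y(-5, q))**2 = (-(-5)/27)**2 = (-1/3*(-5/9))**2 = (5/27)**2 = 25/729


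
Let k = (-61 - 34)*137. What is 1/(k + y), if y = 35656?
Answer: 1/22641 ≈ 4.4168e-5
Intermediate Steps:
k = -13015 (k = -95*137 = -13015)
1/(k + y) = 1/(-13015 + 35656) = 1/22641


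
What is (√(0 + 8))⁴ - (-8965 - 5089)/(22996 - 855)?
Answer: 1431078/22141 ≈ 64.635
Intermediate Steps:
(√(0 + 8))⁴ - (-8965 - 5089)/(22996 - 855) = (√8)⁴ - (-14054)/22141 = (2*√2)⁴ - (-14054)/22141 = 64 - 1*(-14054/22141) = 64 + 14054/22141 = 1431078/22141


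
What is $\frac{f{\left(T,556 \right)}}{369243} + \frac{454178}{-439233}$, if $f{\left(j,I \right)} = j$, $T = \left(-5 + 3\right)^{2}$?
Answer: $- \frac{55900096774}{54061236873} \approx -1.034$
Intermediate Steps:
$T = 4$ ($T = \left(-2\right)^{2} = 4$)
$\frac{f{\left(T,556 \right)}}{369243} + \frac{454178}{-439233} = \frac{4}{369243} + \frac{454178}{-439233} = 4 \cdot \frac{1}{369243} + 454178 \left(- \frac{1}{439233}\right) = \frac{4}{369243} - \frac{454178}{439233} = - \frac{55900096774}{54061236873}$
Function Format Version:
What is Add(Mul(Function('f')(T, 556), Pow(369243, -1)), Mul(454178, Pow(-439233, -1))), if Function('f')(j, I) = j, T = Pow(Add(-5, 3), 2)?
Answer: Rational(-55900096774, 54061236873) ≈ -1.0340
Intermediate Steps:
T = 4 (T = Pow(-2, 2) = 4)
Add(Mul(Function('f')(T, 556), Pow(369243, -1)), Mul(454178, Pow(-439233, -1))) = Add(Mul(4, Pow(369243, -1)), Mul(454178, Pow(-439233, -1))) = Add(Mul(4, Rational(1, 369243)), Mul(454178, Rational(-1, 439233))) = Add(Rational(4, 369243), Rational(-454178, 439233)) = Rational(-55900096774, 54061236873)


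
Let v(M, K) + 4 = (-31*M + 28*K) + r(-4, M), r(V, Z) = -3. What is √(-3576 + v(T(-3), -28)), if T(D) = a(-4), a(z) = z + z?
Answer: I*√4119 ≈ 64.179*I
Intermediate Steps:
a(z) = 2*z
T(D) = -8 (T(D) = 2*(-4) = -8)
v(M, K) = -7 - 31*M + 28*K (v(M, K) = -4 + ((-31*M + 28*K) - 3) = -4 + (-3 - 31*M + 28*K) = -7 - 31*M + 28*K)
√(-3576 + v(T(-3), -28)) = √(-3576 + (-7 - 31*(-8) + 28*(-28))) = √(-3576 + (-7 + 248 - 784)) = √(-3576 - 543) = √(-4119) = I*√4119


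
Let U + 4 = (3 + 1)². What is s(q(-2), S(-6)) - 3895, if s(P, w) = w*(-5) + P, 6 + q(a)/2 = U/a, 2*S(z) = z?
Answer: -3904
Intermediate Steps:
S(z) = z/2
U = 12 (U = -4 + (3 + 1)² = -4 + 4² = -4 + 16 = 12)
q(a) = -12 + 24/a (q(a) = -12 + 2*(12/a) = -12 + 24/a)
s(P, w) = P - 5*w (s(P, w) = -5*w + P = P - 5*w)
s(q(-2), S(-6)) - 3895 = ((-12 + 24/(-2)) - 5*(-6)/2) - 3895 = ((-12 + 24*(-½)) - 5*(-3)) - 3895 = ((-12 - 12) + 15) - 3895 = (-24 + 15) - 3895 = -9 - 3895 = -3904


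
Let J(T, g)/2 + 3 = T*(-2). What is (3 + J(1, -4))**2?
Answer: 49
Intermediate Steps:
J(T, g) = -6 - 4*T (J(T, g) = -6 + 2*(T*(-2)) = -6 + 2*(-2*T) = -6 - 4*T)
(3 + J(1, -4))**2 = (3 + (-6 - 4*1))**2 = (3 + (-6 - 4))**2 = (3 - 10)**2 = (-7)**2 = 49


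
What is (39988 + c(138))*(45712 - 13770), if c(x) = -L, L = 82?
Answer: 1274677452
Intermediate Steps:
c(x) = -82 (c(x) = -1*82 = -82)
(39988 + c(138))*(45712 - 13770) = (39988 - 82)*(45712 - 13770) = 39906*31942 = 1274677452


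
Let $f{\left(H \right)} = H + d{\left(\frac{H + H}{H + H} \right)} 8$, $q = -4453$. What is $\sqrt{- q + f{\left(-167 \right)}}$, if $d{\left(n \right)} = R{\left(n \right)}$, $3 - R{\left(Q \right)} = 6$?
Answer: $\sqrt{4262} \approx 65.284$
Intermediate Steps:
$R{\left(Q \right)} = -3$ ($R{\left(Q \right)} = 3 - 6 = -3$)
$d{\left(n \right)} = -3$
$f{\left(H \right)} = -24 + H$ ($f{\left(H \right)} = H - 24 = -24 + H$)
$\sqrt{- q + f{\left(-167 \right)}} = \sqrt{\left(-1\right) \left(-4453\right) - 191} = \sqrt{4453 - 191} = \sqrt{4262}$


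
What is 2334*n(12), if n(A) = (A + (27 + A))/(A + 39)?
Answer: 2334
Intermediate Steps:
n(A) = (27 + 2*A)/(39 + A)
2334*n(12) = 2334*((27 + 2*12)/(39 + 12)) = 2334*((27 + 24)/51) = 2334*((1/51)*51) = 2334*1 = 2334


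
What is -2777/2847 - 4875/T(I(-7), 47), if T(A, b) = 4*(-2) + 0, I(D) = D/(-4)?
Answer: 13856909/22776 ≈ 608.40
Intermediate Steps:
I(D) = -D/4 (I(D) = D*(-¼) = -D/4)
T(A, b) = -8 (T(A, b) = -8 + 0 = -8)
-2777/2847 - 4875/T(I(-7), 47) = -2777/2847 - 4875/(-8) = -2777*1/2847 - 4875*(-⅛) = -2777/2847 + 4875/8 = 13856909/22776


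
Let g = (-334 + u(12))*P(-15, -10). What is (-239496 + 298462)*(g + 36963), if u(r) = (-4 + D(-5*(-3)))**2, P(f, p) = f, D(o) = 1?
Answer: 2467019508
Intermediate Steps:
u(r) = 9 (u(r) = (-4 + 1)**2 = (-3)**2 = 9)
g = 4875 (g = (-334 + 9)*(-15) = -325*(-15) = 4875)
(-239496 + 298462)*(g + 36963) = (-239496 + 298462)*(4875 + 36963) = 58966*41838 = 2467019508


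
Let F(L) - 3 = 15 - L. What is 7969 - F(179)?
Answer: 8130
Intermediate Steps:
F(L) = 18 - L (F(L) = 3 + (15 - L) = 18 - L)
7969 - F(179) = 7969 - (18 - 1*179) = 7969 - (18 - 179) = 7969 - 1*(-161) = 7969 + 161 = 8130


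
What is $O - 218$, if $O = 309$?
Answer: $91$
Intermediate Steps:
$O - 218 = 309 - 218 = 91$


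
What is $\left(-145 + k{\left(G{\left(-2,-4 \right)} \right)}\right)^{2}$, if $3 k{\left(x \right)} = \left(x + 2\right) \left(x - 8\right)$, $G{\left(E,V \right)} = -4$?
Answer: $18769$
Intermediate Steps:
$k{\left(x \right)} = \frac{\left(-8 + x\right) \left(2 + x\right)}{3}$ ($k{\left(x \right)} = \frac{\left(x + 2\right) \left(x - 8\right)}{3} = \frac{\left(2 + x\right) \left(-8 + x\right)}{3} = \frac{\left(-8 + x\right) \left(2 + x\right)}{3}$)
$\left(-145 + k{\left(G{\left(-2,-4 \right)} \right)}\right)^{2} = \left(-145 - \left(- \frac{8}{3} - \frac{16}{3}\right)\right)^{2} = \left(-145 + \left(- \frac{16}{3} + 8 + \frac{1}{3} \cdot 16\right)\right)^{2} = \left(-145 + \left(- \frac{16}{3} + 8 + \frac{16}{3}\right)\right)^{2} = \left(-145 + 8\right)^{2} = \left(-137\right)^{2} = 18769$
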